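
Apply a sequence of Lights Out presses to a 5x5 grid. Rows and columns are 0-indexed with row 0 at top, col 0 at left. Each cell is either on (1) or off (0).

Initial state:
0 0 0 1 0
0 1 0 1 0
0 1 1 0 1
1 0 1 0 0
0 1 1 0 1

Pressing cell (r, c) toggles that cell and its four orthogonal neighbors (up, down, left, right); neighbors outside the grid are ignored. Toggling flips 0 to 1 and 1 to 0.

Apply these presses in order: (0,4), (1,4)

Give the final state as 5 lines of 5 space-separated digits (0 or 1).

Answer: 0 0 0 0 0
0 1 0 0 0
0 1 1 0 0
1 0 1 0 0
0 1 1 0 1

Derivation:
After press 1 at (0,4):
0 0 0 0 1
0 1 0 1 1
0 1 1 0 1
1 0 1 0 0
0 1 1 0 1

After press 2 at (1,4):
0 0 0 0 0
0 1 0 0 0
0 1 1 0 0
1 0 1 0 0
0 1 1 0 1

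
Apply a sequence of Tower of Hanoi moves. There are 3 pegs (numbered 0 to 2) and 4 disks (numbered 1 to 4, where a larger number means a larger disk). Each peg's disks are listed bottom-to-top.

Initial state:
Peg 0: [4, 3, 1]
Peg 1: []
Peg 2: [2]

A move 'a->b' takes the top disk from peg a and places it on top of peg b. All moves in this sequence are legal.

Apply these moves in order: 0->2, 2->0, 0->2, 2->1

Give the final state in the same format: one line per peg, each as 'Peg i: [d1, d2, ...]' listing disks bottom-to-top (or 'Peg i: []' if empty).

After move 1 (0->2):
Peg 0: [4, 3]
Peg 1: []
Peg 2: [2, 1]

After move 2 (2->0):
Peg 0: [4, 3, 1]
Peg 1: []
Peg 2: [2]

After move 3 (0->2):
Peg 0: [4, 3]
Peg 1: []
Peg 2: [2, 1]

After move 4 (2->1):
Peg 0: [4, 3]
Peg 1: [1]
Peg 2: [2]

Answer: Peg 0: [4, 3]
Peg 1: [1]
Peg 2: [2]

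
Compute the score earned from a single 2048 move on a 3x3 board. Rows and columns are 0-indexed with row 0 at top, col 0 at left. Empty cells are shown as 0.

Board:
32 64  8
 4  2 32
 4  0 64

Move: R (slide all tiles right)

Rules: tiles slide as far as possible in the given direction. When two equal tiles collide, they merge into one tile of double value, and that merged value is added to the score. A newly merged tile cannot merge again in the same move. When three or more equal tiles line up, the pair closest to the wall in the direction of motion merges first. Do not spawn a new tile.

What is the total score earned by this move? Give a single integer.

Slide right:
row 0: [32, 64, 8] -> [32, 64, 8]  score +0 (running 0)
row 1: [4, 2, 32] -> [4, 2, 32]  score +0 (running 0)
row 2: [4, 0, 64] -> [0, 4, 64]  score +0 (running 0)
Board after move:
32 64  8
 4  2 32
 0  4 64

Answer: 0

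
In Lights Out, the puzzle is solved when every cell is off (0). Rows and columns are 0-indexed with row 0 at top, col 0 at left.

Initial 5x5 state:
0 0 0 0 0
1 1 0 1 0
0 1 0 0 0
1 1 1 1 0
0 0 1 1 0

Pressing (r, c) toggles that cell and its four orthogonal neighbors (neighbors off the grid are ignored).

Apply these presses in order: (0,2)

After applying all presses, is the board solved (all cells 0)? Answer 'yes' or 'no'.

After press 1 at (0,2):
0 1 1 1 0
1 1 1 1 0
0 1 0 0 0
1 1 1 1 0
0 0 1 1 0

Lights still on: 14

Answer: no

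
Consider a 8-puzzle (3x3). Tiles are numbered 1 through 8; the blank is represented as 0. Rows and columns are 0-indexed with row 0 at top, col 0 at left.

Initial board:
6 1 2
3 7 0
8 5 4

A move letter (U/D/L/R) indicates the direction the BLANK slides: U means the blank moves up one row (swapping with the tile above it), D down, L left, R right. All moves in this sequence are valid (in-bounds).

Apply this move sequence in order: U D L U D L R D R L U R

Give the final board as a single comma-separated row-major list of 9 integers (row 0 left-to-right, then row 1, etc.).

Answer: 6, 1, 2, 3, 7, 0, 8, 5, 4

Derivation:
After move 1 (U):
6 1 0
3 7 2
8 5 4

After move 2 (D):
6 1 2
3 7 0
8 5 4

After move 3 (L):
6 1 2
3 0 7
8 5 4

After move 4 (U):
6 0 2
3 1 7
8 5 4

After move 5 (D):
6 1 2
3 0 7
8 5 4

After move 6 (L):
6 1 2
0 3 7
8 5 4

After move 7 (R):
6 1 2
3 0 7
8 5 4

After move 8 (D):
6 1 2
3 5 7
8 0 4

After move 9 (R):
6 1 2
3 5 7
8 4 0

After move 10 (L):
6 1 2
3 5 7
8 0 4

After move 11 (U):
6 1 2
3 0 7
8 5 4

After move 12 (R):
6 1 2
3 7 0
8 5 4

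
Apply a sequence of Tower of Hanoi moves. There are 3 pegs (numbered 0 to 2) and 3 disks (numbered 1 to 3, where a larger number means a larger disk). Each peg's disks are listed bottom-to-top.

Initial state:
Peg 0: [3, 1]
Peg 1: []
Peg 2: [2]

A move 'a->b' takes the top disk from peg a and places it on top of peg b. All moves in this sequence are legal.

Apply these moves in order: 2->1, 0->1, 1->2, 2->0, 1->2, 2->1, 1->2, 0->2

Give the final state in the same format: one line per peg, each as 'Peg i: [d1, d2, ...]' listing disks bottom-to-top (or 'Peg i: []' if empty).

After move 1 (2->1):
Peg 0: [3, 1]
Peg 1: [2]
Peg 2: []

After move 2 (0->1):
Peg 0: [3]
Peg 1: [2, 1]
Peg 2: []

After move 3 (1->2):
Peg 0: [3]
Peg 1: [2]
Peg 2: [1]

After move 4 (2->0):
Peg 0: [3, 1]
Peg 1: [2]
Peg 2: []

After move 5 (1->2):
Peg 0: [3, 1]
Peg 1: []
Peg 2: [2]

After move 6 (2->1):
Peg 0: [3, 1]
Peg 1: [2]
Peg 2: []

After move 7 (1->2):
Peg 0: [3, 1]
Peg 1: []
Peg 2: [2]

After move 8 (0->2):
Peg 0: [3]
Peg 1: []
Peg 2: [2, 1]

Answer: Peg 0: [3]
Peg 1: []
Peg 2: [2, 1]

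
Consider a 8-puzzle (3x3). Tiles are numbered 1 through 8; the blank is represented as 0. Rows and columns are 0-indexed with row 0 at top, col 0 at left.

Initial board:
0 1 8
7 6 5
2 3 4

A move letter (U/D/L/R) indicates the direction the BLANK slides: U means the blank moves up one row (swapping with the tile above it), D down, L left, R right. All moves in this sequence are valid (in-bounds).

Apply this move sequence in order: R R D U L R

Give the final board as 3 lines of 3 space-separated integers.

After move 1 (R):
1 0 8
7 6 5
2 3 4

After move 2 (R):
1 8 0
7 6 5
2 3 4

After move 3 (D):
1 8 5
7 6 0
2 3 4

After move 4 (U):
1 8 0
7 6 5
2 3 4

After move 5 (L):
1 0 8
7 6 5
2 3 4

After move 6 (R):
1 8 0
7 6 5
2 3 4

Answer: 1 8 0
7 6 5
2 3 4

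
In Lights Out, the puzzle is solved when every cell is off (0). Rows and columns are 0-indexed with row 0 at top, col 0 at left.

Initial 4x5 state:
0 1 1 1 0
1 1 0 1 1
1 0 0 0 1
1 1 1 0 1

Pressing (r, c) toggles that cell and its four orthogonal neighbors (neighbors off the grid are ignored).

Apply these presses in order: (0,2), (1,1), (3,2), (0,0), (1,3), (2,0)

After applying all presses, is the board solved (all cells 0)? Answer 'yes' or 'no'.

Answer: no

Derivation:
After press 1 at (0,2):
0 0 0 0 0
1 1 1 1 1
1 0 0 0 1
1 1 1 0 1

After press 2 at (1,1):
0 1 0 0 0
0 0 0 1 1
1 1 0 0 1
1 1 1 0 1

After press 3 at (3,2):
0 1 0 0 0
0 0 0 1 1
1 1 1 0 1
1 0 0 1 1

After press 4 at (0,0):
1 0 0 0 0
1 0 0 1 1
1 1 1 0 1
1 0 0 1 1

After press 5 at (1,3):
1 0 0 1 0
1 0 1 0 0
1 1 1 1 1
1 0 0 1 1

After press 6 at (2,0):
1 0 0 1 0
0 0 1 0 0
0 0 1 1 1
0 0 0 1 1

Lights still on: 8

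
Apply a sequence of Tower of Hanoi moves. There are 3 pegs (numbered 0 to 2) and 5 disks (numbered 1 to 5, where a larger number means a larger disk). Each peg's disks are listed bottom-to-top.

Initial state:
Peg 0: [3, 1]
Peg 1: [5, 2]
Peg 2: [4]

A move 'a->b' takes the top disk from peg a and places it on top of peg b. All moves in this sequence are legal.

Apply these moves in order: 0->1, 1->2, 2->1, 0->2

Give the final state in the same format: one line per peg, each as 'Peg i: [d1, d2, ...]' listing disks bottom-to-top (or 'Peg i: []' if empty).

After move 1 (0->1):
Peg 0: [3]
Peg 1: [5, 2, 1]
Peg 2: [4]

After move 2 (1->2):
Peg 0: [3]
Peg 1: [5, 2]
Peg 2: [4, 1]

After move 3 (2->1):
Peg 0: [3]
Peg 1: [5, 2, 1]
Peg 2: [4]

After move 4 (0->2):
Peg 0: []
Peg 1: [5, 2, 1]
Peg 2: [4, 3]

Answer: Peg 0: []
Peg 1: [5, 2, 1]
Peg 2: [4, 3]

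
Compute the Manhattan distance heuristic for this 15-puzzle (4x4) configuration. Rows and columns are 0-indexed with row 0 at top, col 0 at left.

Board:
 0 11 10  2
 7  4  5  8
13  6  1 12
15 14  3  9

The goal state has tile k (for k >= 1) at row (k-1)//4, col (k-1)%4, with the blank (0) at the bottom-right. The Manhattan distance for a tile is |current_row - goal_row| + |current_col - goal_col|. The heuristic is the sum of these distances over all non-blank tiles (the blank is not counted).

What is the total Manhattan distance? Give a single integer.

Tile 11: at (0,1), goal (2,2), distance |0-2|+|1-2| = 3
Tile 10: at (0,2), goal (2,1), distance |0-2|+|2-1| = 3
Tile 2: at (0,3), goal (0,1), distance |0-0|+|3-1| = 2
Tile 7: at (1,0), goal (1,2), distance |1-1|+|0-2| = 2
Tile 4: at (1,1), goal (0,3), distance |1-0|+|1-3| = 3
Tile 5: at (1,2), goal (1,0), distance |1-1|+|2-0| = 2
Tile 8: at (1,3), goal (1,3), distance |1-1|+|3-3| = 0
Tile 13: at (2,0), goal (3,0), distance |2-3|+|0-0| = 1
Tile 6: at (2,1), goal (1,1), distance |2-1|+|1-1| = 1
Tile 1: at (2,2), goal (0,0), distance |2-0|+|2-0| = 4
Tile 12: at (2,3), goal (2,3), distance |2-2|+|3-3| = 0
Tile 15: at (3,0), goal (3,2), distance |3-3|+|0-2| = 2
Tile 14: at (3,1), goal (3,1), distance |3-3|+|1-1| = 0
Tile 3: at (3,2), goal (0,2), distance |3-0|+|2-2| = 3
Tile 9: at (3,3), goal (2,0), distance |3-2|+|3-0| = 4
Sum: 3 + 3 + 2 + 2 + 3 + 2 + 0 + 1 + 1 + 4 + 0 + 2 + 0 + 3 + 4 = 30

Answer: 30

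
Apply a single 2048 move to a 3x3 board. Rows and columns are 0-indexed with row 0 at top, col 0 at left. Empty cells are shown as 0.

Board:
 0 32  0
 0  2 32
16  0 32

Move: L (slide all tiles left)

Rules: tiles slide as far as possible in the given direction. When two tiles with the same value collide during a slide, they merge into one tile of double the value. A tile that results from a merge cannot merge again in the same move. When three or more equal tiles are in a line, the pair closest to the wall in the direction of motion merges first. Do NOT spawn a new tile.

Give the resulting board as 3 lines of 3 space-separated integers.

Answer: 32  0  0
 2 32  0
16 32  0

Derivation:
Slide left:
row 0: [0, 32, 0] -> [32, 0, 0]
row 1: [0, 2, 32] -> [2, 32, 0]
row 2: [16, 0, 32] -> [16, 32, 0]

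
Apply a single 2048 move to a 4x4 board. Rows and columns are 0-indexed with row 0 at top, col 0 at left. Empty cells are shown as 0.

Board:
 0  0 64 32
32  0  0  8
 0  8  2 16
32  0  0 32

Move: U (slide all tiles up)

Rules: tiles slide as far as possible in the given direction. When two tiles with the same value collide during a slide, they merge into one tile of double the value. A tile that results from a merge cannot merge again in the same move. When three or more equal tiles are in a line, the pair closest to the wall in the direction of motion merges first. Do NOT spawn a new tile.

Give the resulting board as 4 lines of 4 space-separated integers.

Answer: 64  8 64 32
 0  0  2  8
 0  0  0 16
 0  0  0 32

Derivation:
Slide up:
col 0: [0, 32, 0, 32] -> [64, 0, 0, 0]
col 1: [0, 0, 8, 0] -> [8, 0, 0, 0]
col 2: [64, 0, 2, 0] -> [64, 2, 0, 0]
col 3: [32, 8, 16, 32] -> [32, 8, 16, 32]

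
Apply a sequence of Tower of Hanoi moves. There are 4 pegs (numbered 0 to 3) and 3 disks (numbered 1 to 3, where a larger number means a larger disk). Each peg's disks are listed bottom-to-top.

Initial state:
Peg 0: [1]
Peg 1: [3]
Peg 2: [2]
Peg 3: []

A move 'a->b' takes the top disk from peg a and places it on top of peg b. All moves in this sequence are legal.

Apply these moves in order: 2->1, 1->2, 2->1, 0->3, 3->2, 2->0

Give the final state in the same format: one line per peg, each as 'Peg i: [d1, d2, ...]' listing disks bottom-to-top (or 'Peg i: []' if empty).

After move 1 (2->1):
Peg 0: [1]
Peg 1: [3, 2]
Peg 2: []
Peg 3: []

After move 2 (1->2):
Peg 0: [1]
Peg 1: [3]
Peg 2: [2]
Peg 3: []

After move 3 (2->1):
Peg 0: [1]
Peg 1: [3, 2]
Peg 2: []
Peg 3: []

After move 4 (0->3):
Peg 0: []
Peg 1: [3, 2]
Peg 2: []
Peg 3: [1]

After move 5 (3->2):
Peg 0: []
Peg 1: [3, 2]
Peg 2: [1]
Peg 3: []

After move 6 (2->0):
Peg 0: [1]
Peg 1: [3, 2]
Peg 2: []
Peg 3: []

Answer: Peg 0: [1]
Peg 1: [3, 2]
Peg 2: []
Peg 3: []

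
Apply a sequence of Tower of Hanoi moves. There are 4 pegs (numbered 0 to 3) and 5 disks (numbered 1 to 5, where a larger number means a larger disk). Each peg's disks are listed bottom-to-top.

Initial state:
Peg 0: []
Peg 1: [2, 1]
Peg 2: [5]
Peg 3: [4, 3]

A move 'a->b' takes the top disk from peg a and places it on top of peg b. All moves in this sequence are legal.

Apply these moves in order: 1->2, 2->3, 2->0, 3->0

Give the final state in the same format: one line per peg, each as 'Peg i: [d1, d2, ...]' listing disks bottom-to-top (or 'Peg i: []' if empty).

Answer: Peg 0: [5, 1]
Peg 1: [2]
Peg 2: []
Peg 3: [4, 3]

Derivation:
After move 1 (1->2):
Peg 0: []
Peg 1: [2]
Peg 2: [5, 1]
Peg 3: [4, 3]

After move 2 (2->3):
Peg 0: []
Peg 1: [2]
Peg 2: [5]
Peg 3: [4, 3, 1]

After move 3 (2->0):
Peg 0: [5]
Peg 1: [2]
Peg 2: []
Peg 3: [4, 3, 1]

After move 4 (3->0):
Peg 0: [5, 1]
Peg 1: [2]
Peg 2: []
Peg 3: [4, 3]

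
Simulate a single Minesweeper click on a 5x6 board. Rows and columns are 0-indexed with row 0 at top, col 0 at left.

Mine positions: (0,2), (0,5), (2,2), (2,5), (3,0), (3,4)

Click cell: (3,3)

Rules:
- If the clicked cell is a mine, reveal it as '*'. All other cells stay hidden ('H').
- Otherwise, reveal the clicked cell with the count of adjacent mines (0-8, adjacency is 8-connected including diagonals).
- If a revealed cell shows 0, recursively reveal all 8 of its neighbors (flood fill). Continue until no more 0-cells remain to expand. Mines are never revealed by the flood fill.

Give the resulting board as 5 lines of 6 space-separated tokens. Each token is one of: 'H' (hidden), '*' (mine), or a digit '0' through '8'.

H H H H H H
H H H H H H
H H H H H H
H H H 2 H H
H H H H H H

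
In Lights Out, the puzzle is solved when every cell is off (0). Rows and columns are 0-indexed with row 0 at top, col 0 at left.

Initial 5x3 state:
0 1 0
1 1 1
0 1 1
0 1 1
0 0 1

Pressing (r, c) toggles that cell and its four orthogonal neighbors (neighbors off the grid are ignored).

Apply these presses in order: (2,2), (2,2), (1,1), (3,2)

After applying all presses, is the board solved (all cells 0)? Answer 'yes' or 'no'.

After press 1 at (2,2):
0 1 0
1 1 0
0 0 0
0 1 0
0 0 1

After press 2 at (2,2):
0 1 0
1 1 1
0 1 1
0 1 1
0 0 1

After press 3 at (1,1):
0 0 0
0 0 0
0 0 1
0 1 1
0 0 1

After press 4 at (3,2):
0 0 0
0 0 0
0 0 0
0 0 0
0 0 0

Lights still on: 0

Answer: yes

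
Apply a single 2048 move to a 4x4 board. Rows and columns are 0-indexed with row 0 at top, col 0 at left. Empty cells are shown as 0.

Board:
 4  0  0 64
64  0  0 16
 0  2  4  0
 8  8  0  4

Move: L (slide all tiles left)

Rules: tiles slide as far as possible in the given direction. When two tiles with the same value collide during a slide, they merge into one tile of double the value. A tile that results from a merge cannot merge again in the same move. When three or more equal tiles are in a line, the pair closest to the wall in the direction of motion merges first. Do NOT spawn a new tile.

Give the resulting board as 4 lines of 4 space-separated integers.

Slide left:
row 0: [4, 0, 0, 64] -> [4, 64, 0, 0]
row 1: [64, 0, 0, 16] -> [64, 16, 0, 0]
row 2: [0, 2, 4, 0] -> [2, 4, 0, 0]
row 3: [8, 8, 0, 4] -> [16, 4, 0, 0]

Answer:  4 64  0  0
64 16  0  0
 2  4  0  0
16  4  0  0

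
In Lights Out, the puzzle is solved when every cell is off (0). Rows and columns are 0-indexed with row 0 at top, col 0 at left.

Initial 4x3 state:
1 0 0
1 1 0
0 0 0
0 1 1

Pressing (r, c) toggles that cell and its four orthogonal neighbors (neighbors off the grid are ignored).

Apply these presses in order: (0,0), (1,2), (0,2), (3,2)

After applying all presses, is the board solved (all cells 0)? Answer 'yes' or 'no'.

Answer: yes

Derivation:
After press 1 at (0,0):
0 1 0
0 1 0
0 0 0
0 1 1

After press 2 at (1,2):
0 1 1
0 0 1
0 0 1
0 1 1

After press 3 at (0,2):
0 0 0
0 0 0
0 0 1
0 1 1

After press 4 at (3,2):
0 0 0
0 0 0
0 0 0
0 0 0

Lights still on: 0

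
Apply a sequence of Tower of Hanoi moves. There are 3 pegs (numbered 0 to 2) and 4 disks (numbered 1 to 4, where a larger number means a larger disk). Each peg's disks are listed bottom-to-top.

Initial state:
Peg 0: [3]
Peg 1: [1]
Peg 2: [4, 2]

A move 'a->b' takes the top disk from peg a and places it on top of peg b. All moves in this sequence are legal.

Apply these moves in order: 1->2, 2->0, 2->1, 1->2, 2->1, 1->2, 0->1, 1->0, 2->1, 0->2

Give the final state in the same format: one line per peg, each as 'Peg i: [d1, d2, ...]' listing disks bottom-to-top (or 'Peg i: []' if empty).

Answer: Peg 0: [3]
Peg 1: [2]
Peg 2: [4, 1]

Derivation:
After move 1 (1->2):
Peg 0: [3]
Peg 1: []
Peg 2: [4, 2, 1]

After move 2 (2->0):
Peg 0: [3, 1]
Peg 1: []
Peg 2: [4, 2]

After move 3 (2->1):
Peg 0: [3, 1]
Peg 1: [2]
Peg 2: [4]

After move 4 (1->2):
Peg 0: [3, 1]
Peg 1: []
Peg 2: [4, 2]

After move 5 (2->1):
Peg 0: [3, 1]
Peg 1: [2]
Peg 2: [4]

After move 6 (1->2):
Peg 0: [3, 1]
Peg 1: []
Peg 2: [4, 2]

After move 7 (0->1):
Peg 0: [3]
Peg 1: [1]
Peg 2: [4, 2]

After move 8 (1->0):
Peg 0: [3, 1]
Peg 1: []
Peg 2: [4, 2]

After move 9 (2->1):
Peg 0: [3, 1]
Peg 1: [2]
Peg 2: [4]

After move 10 (0->2):
Peg 0: [3]
Peg 1: [2]
Peg 2: [4, 1]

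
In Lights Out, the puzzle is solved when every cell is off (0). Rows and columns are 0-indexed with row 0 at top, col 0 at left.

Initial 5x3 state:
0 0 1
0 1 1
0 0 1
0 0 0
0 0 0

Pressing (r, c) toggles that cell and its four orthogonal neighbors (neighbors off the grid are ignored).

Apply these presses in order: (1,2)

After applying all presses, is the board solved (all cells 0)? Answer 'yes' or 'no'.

Answer: yes

Derivation:
After press 1 at (1,2):
0 0 0
0 0 0
0 0 0
0 0 0
0 0 0

Lights still on: 0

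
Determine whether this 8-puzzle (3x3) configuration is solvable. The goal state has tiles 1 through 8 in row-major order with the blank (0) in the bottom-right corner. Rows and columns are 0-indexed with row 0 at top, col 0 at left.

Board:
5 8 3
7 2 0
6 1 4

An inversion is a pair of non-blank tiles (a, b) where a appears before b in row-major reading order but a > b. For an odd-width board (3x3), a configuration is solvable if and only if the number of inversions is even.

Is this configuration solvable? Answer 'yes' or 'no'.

Answer: no

Derivation:
Inversions (pairs i<j in row-major order where tile[i] > tile[j] > 0): 19
19 is odd, so the puzzle is not solvable.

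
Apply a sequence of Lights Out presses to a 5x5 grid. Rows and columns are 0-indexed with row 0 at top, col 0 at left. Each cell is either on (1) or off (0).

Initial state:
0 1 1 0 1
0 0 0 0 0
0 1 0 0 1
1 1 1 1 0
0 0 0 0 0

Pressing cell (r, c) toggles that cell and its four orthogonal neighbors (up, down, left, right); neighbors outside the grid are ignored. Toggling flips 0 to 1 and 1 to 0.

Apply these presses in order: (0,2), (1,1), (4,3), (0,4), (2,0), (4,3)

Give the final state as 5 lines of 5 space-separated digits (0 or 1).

After press 1 at (0,2):
0 0 0 1 1
0 0 1 0 0
0 1 0 0 1
1 1 1 1 0
0 0 0 0 0

After press 2 at (1,1):
0 1 0 1 1
1 1 0 0 0
0 0 0 0 1
1 1 1 1 0
0 0 0 0 0

After press 3 at (4,3):
0 1 0 1 1
1 1 0 0 0
0 0 0 0 1
1 1 1 0 0
0 0 1 1 1

After press 4 at (0,4):
0 1 0 0 0
1 1 0 0 1
0 0 0 0 1
1 1 1 0 0
0 0 1 1 1

After press 5 at (2,0):
0 1 0 0 0
0 1 0 0 1
1 1 0 0 1
0 1 1 0 0
0 0 1 1 1

After press 6 at (4,3):
0 1 0 0 0
0 1 0 0 1
1 1 0 0 1
0 1 1 1 0
0 0 0 0 0

Answer: 0 1 0 0 0
0 1 0 0 1
1 1 0 0 1
0 1 1 1 0
0 0 0 0 0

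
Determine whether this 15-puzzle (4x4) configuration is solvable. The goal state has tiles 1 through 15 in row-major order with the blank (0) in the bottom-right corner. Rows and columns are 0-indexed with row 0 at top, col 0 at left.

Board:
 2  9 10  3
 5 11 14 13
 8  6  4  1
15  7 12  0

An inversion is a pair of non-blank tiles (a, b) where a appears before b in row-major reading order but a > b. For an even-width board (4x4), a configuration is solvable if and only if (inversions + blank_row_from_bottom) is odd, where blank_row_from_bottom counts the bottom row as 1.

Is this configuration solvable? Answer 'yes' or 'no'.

Answer: no

Derivation:
Inversions: 45
Blank is in row 3 (0-indexed from top), which is row 1 counting from the bottom (bottom = 1).
45 + 1 = 46, which is even, so the puzzle is not solvable.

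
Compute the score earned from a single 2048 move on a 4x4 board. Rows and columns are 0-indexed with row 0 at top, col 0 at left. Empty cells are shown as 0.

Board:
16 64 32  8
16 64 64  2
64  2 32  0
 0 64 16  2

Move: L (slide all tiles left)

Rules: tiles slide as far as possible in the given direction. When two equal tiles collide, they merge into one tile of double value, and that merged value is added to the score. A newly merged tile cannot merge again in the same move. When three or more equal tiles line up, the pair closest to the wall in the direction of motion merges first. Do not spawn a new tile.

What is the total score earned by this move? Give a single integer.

Answer: 128

Derivation:
Slide left:
row 0: [16, 64, 32, 8] -> [16, 64, 32, 8]  score +0 (running 0)
row 1: [16, 64, 64, 2] -> [16, 128, 2, 0]  score +128 (running 128)
row 2: [64, 2, 32, 0] -> [64, 2, 32, 0]  score +0 (running 128)
row 3: [0, 64, 16, 2] -> [64, 16, 2, 0]  score +0 (running 128)
Board after move:
 16  64  32   8
 16 128   2   0
 64   2  32   0
 64  16   2   0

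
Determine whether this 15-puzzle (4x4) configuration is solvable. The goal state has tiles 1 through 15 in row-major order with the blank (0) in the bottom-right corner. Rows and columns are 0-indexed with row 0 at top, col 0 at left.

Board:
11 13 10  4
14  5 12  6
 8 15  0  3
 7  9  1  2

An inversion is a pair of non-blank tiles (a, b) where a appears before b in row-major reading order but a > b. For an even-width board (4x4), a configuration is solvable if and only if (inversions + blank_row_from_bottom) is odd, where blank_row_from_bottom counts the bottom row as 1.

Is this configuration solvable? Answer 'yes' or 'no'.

Answer: no

Derivation:
Inversions: 70
Blank is in row 2 (0-indexed from top), which is row 2 counting from the bottom (bottom = 1).
70 + 2 = 72, which is even, so the puzzle is not solvable.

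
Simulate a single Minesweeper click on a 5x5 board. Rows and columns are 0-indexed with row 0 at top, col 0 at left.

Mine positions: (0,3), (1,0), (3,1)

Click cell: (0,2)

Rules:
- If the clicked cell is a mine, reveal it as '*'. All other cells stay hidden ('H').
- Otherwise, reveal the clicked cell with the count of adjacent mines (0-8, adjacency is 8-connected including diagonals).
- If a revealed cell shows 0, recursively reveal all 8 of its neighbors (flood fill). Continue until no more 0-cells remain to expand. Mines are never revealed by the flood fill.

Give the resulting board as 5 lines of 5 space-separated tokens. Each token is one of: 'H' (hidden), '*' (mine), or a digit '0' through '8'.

H H 1 H H
H H H H H
H H H H H
H H H H H
H H H H H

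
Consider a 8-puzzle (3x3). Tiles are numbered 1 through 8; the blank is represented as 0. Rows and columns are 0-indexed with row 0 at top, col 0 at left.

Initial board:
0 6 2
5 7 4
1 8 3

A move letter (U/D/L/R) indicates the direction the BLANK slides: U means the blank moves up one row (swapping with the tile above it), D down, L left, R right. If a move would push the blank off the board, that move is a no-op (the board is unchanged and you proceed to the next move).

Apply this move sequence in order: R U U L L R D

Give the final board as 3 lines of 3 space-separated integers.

After move 1 (R):
6 0 2
5 7 4
1 8 3

After move 2 (U):
6 0 2
5 7 4
1 8 3

After move 3 (U):
6 0 2
5 7 4
1 8 3

After move 4 (L):
0 6 2
5 7 4
1 8 3

After move 5 (L):
0 6 2
5 7 4
1 8 3

After move 6 (R):
6 0 2
5 7 4
1 8 3

After move 7 (D):
6 7 2
5 0 4
1 8 3

Answer: 6 7 2
5 0 4
1 8 3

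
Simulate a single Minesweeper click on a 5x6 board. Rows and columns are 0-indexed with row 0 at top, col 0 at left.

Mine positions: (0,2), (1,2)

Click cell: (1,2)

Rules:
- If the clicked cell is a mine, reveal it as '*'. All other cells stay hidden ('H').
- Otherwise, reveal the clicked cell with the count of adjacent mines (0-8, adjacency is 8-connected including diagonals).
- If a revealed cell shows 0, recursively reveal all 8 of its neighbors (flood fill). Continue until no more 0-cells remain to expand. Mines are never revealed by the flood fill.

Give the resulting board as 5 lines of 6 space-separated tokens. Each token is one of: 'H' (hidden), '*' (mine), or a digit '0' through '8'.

H H H H H H
H H * H H H
H H H H H H
H H H H H H
H H H H H H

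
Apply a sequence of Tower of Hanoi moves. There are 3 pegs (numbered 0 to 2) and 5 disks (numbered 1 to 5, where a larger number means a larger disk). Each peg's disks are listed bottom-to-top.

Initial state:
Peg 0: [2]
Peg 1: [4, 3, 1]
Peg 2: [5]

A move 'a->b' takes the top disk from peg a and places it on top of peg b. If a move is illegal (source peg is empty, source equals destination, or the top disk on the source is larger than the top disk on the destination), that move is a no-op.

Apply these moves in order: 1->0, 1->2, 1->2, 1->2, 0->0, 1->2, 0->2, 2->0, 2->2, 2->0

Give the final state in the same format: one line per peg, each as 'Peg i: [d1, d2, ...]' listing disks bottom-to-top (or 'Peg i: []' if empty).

Answer: Peg 0: [2, 1]
Peg 1: [4]
Peg 2: [5, 3]

Derivation:
After move 1 (1->0):
Peg 0: [2, 1]
Peg 1: [4, 3]
Peg 2: [5]

After move 2 (1->2):
Peg 0: [2, 1]
Peg 1: [4]
Peg 2: [5, 3]

After move 3 (1->2):
Peg 0: [2, 1]
Peg 1: [4]
Peg 2: [5, 3]

After move 4 (1->2):
Peg 0: [2, 1]
Peg 1: [4]
Peg 2: [5, 3]

After move 5 (0->0):
Peg 0: [2, 1]
Peg 1: [4]
Peg 2: [5, 3]

After move 6 (1->2):
Peg 0: [2, 1]
Peg 1: [4]
Peg 2: [5, 3]

After move 7 (0->2):
Peg 0: [2]
Peg 1: [4]
Peg 2: [5, 3, 1]

After move 8 (2->0):
Peg 0: [2, 1]
Peg 1: [4]
Peg 2: [5, 3]

After move 9 (2->2):
Peg 0: [2, 1]
Peg 1: [4]
Peg 2: [5, 3]

After move 10 (2->0):
Peg 0: [2, 1]
Peg 1: [4]
Peg 2: [5, 3]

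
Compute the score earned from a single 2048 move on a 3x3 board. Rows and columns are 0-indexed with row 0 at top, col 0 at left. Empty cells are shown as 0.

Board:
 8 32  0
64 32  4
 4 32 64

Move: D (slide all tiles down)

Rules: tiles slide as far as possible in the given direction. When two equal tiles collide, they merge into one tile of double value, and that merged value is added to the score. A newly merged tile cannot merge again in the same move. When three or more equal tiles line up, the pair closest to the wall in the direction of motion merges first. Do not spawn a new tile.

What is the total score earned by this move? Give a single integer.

Slide down:
col 0: [8, 64, 4] -> [8, 64, 4]  score +0 (running 0)
col 1: [32, 32, 32] -> [0, 32, 64]  score +64 (running 64)
col 2: [0, 4, 64] -> [0, 4, 64]  score +0 (running 64)
Board after move:
 8  0  0
64 32  4
 4 64 64

Answer: 64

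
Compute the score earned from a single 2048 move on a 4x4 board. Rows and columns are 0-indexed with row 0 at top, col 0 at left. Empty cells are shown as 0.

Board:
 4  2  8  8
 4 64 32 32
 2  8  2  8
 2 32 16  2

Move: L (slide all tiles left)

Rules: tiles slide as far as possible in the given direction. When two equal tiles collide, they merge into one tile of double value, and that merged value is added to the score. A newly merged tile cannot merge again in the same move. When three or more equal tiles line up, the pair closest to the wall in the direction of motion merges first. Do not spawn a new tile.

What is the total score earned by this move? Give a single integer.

Answer: 80

Derivation:
Slide left:
row 0: [4, 2, 8, 8] -> [4, 2, 16, 0]  score +16 (running 16)
row 1: [4, 64, 32, 32] -> [4, 64, 64, 0]  score +64 (running 80)
row 2: [2, 8, 2, 8] -> [2, 8, 2, 8]  score +0 (running 80)
row 3: [2, 32, 16, 2] -> [2, 32, 16, 2]  score +0 (running 80)
Board after move:
 4  2 16  0
 4 64 64  0
 2  8  2  8
 2 32 16  2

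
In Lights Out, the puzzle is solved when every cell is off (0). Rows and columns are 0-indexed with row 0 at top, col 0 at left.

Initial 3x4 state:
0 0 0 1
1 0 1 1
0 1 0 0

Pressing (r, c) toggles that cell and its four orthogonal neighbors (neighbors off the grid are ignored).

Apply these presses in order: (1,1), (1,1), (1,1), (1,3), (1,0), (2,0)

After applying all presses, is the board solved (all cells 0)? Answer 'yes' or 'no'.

After press 1 at (1,1):
0 1 0 1
0 1 0 1
0 0 0 0

After press 2 at (1,1):
0 0 0 1
1 0 1 1
0 1 0 0

After press 3 at (1,1):
0 1 0 1
0 1 0 1
0 0 0 0

After press 4 at (1,3):
0 1 0 0
0 1 1 0
0 0 0 1

After press 5 at (1,0):
1 1 0 0
1 0 1 0
1 0 0 1

After press 6 at (2,0):
1 1 0 0
0 0 1 0
0 1 0 1

Lights still on: 5

Answer: no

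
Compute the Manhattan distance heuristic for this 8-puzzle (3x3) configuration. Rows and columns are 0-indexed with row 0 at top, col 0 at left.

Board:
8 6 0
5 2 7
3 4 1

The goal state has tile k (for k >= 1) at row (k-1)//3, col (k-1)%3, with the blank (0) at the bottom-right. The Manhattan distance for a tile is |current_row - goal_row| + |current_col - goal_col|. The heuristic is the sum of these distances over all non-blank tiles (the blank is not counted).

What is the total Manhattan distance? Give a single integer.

Tile 8: (0,0)->(2,1) = 3
Tile 6: (0,1)->(1,2) = 2
Tile 5: (1,0)->(1,1) = 1
Tile 2: (1,1)->(0,1) = 1
Tile 7: (1,2)->(2,0) = 3
Tile 3: (2,0)->(0,2) = 4
Tile 4: (2,1)->(1,0) = 2
Tile 1: (2,2)->(0,0) = 4
Sum: 3 + 2 + 1 + 1 + 3 + 4 + 2 + 4 = 20

Answer: 20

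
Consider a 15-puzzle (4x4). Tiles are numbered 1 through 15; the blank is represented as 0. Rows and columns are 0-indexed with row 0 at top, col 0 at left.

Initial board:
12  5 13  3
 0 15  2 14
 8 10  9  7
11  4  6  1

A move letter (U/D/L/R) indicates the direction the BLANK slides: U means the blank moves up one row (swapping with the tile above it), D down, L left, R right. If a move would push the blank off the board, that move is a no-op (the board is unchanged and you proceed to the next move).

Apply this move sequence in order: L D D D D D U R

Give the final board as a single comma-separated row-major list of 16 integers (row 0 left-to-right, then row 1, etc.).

After move 1 (L):
12  5 13  3
 0 15  2 14
 8 10  9  7
11  4  6  1

After move 2 (D):
12  5 13  3
 8 15  2 14
 0 10  9  7
11  4  6  1

After move 3 (D):
12  5 13  3
 8 15  2 14
11 10  9  7
 0  4  6  1

After move 4 (D):
12  5 13  3
 8 15  2 14
11 10  9  7
 0  4  6  1

After move 5 (D):
12  5 13  3
 8 15  2 14
11 10  9  7
 0  4  6  1

After move 6 (D):
12  5 13  3
 8 15  2 14
11 10  9  7
 0  4  6  1

After move 7 (U):
12  5 13  3
 8 15  2 14
 0 10  9  7
11  4  6  1

After move 8 (R):
12  5 13  3
 8 15  2 14
10  0  9  7
11  4  6  1

Answer: 12, 5, 13, 3, 8, 15, 2, 14, 10, 0, 9, 7, 11, 4, 6, 1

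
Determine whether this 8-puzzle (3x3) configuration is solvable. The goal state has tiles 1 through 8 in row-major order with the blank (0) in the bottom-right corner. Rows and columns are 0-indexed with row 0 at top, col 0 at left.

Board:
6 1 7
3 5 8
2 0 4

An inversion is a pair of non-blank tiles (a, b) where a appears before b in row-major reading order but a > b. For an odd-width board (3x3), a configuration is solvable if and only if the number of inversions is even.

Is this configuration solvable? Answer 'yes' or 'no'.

Answer: yes

Derivation:
Inversions (pairs i<j in row-major order where tile[i] > tile[j] > 0): 14
14 is even, so the puzzle is solvable.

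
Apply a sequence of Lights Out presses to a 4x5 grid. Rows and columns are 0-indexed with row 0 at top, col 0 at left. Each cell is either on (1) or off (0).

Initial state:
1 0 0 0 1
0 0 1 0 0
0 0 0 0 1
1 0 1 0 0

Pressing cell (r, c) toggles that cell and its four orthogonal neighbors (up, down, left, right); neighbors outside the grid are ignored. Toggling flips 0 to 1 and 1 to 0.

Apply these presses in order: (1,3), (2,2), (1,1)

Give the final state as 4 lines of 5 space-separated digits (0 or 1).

After press 1 at (1,3):
1 0 0 1 1
0 0 0 1 1
0 0 0 1 1
1 0 1 0 0

After press 2 at (2,2):
1 0 0 1 1
0 0 1 1 1
0 1 1 0 1
1 0 0 0 0

After press 3 at (1,1):
1 1 0 1 1
1 1 0 1 1
0 0 1 0 1
1 0 0 0 0

Answer: 1 1 0 1 1
1 1 0 1 1
0 0 1 0 1
1 0 0 0 0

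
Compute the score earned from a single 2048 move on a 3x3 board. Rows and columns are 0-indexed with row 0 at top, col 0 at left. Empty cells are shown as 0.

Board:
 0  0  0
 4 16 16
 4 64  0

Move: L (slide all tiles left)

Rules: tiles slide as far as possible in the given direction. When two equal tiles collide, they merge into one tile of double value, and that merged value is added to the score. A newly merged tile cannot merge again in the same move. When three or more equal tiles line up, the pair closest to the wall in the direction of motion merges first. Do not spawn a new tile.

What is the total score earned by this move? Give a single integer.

Answer: 32

Derivation:
Slide left:
row 0: [0, 0, 0] -> [0, 0, 0]  score +0 (running 0)
row 1: [4, 16, 16] -> [4, 32, 0]  score +32 (running 32)
row 2: [4, 64, 0] -> [4, 64, 0]  score +0 (running 32)
Board after move:
 0  0  0
 4 32  0
 4 64  0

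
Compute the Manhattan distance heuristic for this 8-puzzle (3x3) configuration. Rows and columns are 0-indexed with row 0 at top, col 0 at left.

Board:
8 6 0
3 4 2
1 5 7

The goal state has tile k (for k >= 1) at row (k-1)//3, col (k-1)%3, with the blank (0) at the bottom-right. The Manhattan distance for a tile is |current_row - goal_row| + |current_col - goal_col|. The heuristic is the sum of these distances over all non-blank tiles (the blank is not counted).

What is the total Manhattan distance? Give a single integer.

Answer: 16

Derivation:
Tile 8: at (0,0), goal (2,1), distance |0-2|+|0-1| = 3
Tile 6: at (0,1), goal (1,2), distance |0-1|+|1-2| = 2
Tile 3: at (1,0), goal (0,2), distance |1-0|+|0-2| = 3
Tile 4: at (1,1), goal (1,0), distance |1-1|+|1-0| = 1
Tile 2: at (1,2), goal (0,1), distance |1-0|+|2-1| = 2
Tile 1: at (2,0), goal (0,0), distance |2-0|+|0-0| = 2
Tile 5: at (2,1), goal (1,1), distance |2-1|+|1-1| = 1
Tile 7: at (2,2), goal (2,0), distance |2-2|+|2-0| = 2
Sum: 3 + 2 + 3 + 1 + 2 + 2 + 1 + 2 = 16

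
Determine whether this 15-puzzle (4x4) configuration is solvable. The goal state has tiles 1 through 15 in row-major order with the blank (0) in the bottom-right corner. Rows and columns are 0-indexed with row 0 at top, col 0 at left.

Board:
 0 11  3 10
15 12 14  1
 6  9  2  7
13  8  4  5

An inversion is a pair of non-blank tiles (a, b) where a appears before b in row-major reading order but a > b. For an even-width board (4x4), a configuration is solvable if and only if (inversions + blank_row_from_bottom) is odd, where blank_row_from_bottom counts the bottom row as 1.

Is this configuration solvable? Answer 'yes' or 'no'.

Answer: yes

Derivation:
Inversions: 63
Blank is in row 0 (0-indexed from top), which is row 4 counting from the bottom (bottom = 1).
63 + 4 = 67, which is odd, so the puzzle is solvable.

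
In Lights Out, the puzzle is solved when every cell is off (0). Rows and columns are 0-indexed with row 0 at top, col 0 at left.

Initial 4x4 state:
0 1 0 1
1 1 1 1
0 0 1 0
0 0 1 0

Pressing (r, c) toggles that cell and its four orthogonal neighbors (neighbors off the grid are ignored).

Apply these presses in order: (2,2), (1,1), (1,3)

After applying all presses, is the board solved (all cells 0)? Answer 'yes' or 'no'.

After press 1 at (2,2):
0 1 0 1
1 1 0 1
0 1 0 1
0 0 0 0

After press 2 at (1,1):
0 0 0 1
0 0 1 1
0 0 0 1
0 0 0 0

After press 3 at (1,3):
0 0 0 0
0 0 0 0
0 0 0 0
0 0 0 0

Lights still on: 0

Answer: yes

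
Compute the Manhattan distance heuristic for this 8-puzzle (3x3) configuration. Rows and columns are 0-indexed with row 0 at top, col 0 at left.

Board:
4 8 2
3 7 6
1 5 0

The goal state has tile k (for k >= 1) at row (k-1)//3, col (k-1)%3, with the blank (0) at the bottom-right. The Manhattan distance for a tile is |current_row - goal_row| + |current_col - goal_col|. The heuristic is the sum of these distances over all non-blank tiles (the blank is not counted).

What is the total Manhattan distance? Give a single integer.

Answer: 12

Derivation:
Tile 4: at (0,0), goal (1,0), distance |0-1|+|0-0| = 1
Tile 8: at (0,1), goal (2,1), distance |0-2|+|1-1| = 2
Tile 2: at (0,2), goal (0,1), distance |0-0|+|2-1| = 1
Tile 3: at (1,0), goal (0,2), distance |1-0|+|0-2| = 3
Tile 7: at (1,1), goal (2,0), distance |1-2|+|1-0| = 2
Tile 6: at (1,2), goal (1,2), distance |1-1|+|2-2| = 0
Tile 1: at (2,0), goal (0,0), distance |2-0|+|0-0| = 2
Tile 5: at (2,1), goal (1,1), distance |2-1|+|1-1| = 1
Sum: 1 + 2 + 1 + 3 + 2 + 0 + 2 + 1 = 12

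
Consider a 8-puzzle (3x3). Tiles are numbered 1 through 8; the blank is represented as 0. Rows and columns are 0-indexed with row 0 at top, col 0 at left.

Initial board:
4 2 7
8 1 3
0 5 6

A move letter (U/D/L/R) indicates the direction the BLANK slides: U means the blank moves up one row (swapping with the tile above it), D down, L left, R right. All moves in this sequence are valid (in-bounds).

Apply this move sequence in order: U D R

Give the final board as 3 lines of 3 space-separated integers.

After move 1 (U):
4 2 7
0 1 3
8 5 6

After move 2 (D):
4 2 7
8 1 3
0 5 6

After move 3 (R):
4 2 7
8 1 3
5 0 6

Answer: 4 2 7
8 1 3
5 0 6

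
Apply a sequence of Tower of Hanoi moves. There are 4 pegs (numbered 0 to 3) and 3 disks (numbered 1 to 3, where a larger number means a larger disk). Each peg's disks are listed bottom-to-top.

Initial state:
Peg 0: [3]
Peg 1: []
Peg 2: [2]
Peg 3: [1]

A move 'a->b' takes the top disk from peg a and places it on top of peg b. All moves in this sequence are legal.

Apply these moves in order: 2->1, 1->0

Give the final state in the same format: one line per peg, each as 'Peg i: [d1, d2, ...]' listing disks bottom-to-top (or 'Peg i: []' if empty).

After move 1 (2->1):
Peg 0: [3]
Peg 1: [2]
Peg 2: []
Peg 3: [1]

After move 2 (1->0):
Peg 0: [3, 2]
Peg 1: []
Peg 2: []
Peg 3: [1]

Answer: Peg 0: [3, 2]
Peg 1: []
Peg 2: []
Peg 3: [1]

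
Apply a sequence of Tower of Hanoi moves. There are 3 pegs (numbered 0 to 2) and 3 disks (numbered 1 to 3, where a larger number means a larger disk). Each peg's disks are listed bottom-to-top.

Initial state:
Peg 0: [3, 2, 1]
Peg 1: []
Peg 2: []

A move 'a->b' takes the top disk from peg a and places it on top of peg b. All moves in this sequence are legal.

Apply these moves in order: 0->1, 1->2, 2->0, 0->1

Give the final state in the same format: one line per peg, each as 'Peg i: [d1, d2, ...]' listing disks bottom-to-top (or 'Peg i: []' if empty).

After move 1 (0->1):
Peg 0: [3, 2]
Peg 1: [1]
Peg 2: []

After move 2 (1->2):
Peg 0: [3, 2]
Peg 1: []
Peg 2: [1]

After move 3 (2->0):
Peg 0: [3, 2, 1]
Peg 1: []
Peg 2: []

After move 4 (0->1):
Peg 0: [3, 2]
Peg 1: [1]
Peg 2: []

Answer: Peg 0: [3, 2]
Peg 1: [1]
Peg 2: []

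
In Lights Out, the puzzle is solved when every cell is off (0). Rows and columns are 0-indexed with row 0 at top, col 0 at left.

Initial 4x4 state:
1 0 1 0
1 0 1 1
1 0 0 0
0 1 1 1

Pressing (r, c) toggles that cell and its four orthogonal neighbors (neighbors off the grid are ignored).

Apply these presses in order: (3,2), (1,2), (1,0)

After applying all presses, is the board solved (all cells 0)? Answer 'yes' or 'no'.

After press 1 at (3,2):
1 0 1 0
1 0 1 1
1 0 1 0
0 0 0 0

After press 2 at (1,2):
1 0 0 0
1 1 0 0
1 0 0 0
0 0 0 0

After press 3 at (1,0):
0 0 0 0
0 0 0 0
0 0 0 0
0 0 0 0

Lights still on: 0

Answer: yes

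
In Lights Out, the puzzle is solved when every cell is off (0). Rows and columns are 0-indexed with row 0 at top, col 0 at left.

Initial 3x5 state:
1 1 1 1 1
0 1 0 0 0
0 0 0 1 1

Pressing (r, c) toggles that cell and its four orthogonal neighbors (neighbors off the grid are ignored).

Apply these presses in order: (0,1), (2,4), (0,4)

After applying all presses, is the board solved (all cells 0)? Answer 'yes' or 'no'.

After press 1 at (0,1):
0 0 0 1 1
0 0 0 0 0
0 0 0 1 1

After press 2 at (2,4):
0 0 0 1 1
0 0 0 0 1
0 0 0 0 0

After press 3 at (0,4):
0 0 0 0 0
0 0 0 0 0
0 0 0 0 0

Lights still on: 0

Answer: yes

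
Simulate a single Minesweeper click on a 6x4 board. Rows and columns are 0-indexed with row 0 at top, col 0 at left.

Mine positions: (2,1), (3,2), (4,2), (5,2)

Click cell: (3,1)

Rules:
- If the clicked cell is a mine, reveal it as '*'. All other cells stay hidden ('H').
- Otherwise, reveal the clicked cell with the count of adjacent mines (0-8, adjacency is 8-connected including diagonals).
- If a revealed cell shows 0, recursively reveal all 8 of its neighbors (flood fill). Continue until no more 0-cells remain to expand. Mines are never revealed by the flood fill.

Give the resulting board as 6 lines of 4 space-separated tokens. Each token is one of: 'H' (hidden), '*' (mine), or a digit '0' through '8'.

H H H H
H H H H
H H H H
H 3 H H
H H H H
H H H H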